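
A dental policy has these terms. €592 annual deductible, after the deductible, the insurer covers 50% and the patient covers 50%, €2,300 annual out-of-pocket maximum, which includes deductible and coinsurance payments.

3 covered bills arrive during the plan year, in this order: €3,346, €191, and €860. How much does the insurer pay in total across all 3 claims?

Claim 1 (€3,346): €592 finishes the deductible; €2,754 goes to coinsurance; coinsurance €2,754 × 50% = €1,377. Cost to patient: €1,969. OOP to date €1,969. Insurer: €3,346 − €1,969 = €1,377.
Claim 2 (€191): deductible met; 50% of €191 = €95.50. Patient owes €95.50 (running OOP €2,064.50). Plan pays €191 − €95.50 = €95.50.
Claim 3 (€860): 50% coinsurance on €860 = €430. That would push OOP to €2,494.50, over the €2,300 cap, so patient pays €2,300 − €2,064.50 = €235.50. Plan pays €860 − €235.50 = €624.50.
Insurer total: €1,377 + €95.50 + €624.50 = €2,097.

€2,097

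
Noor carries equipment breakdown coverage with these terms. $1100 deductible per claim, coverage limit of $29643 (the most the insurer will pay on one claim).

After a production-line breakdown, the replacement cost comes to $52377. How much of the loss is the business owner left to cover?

$22734

Less the $1100 deductible: $52377 − $1100 = $51277.
$51277 exceeds the $29643 limit, so the insurer pays the limit: $29643.
Out of pocket: $52377 − $29643 = $22734.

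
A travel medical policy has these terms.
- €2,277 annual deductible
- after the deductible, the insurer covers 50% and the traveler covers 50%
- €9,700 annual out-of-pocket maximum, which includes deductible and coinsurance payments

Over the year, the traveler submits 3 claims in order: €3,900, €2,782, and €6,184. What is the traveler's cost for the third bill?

Claim 1 (€3,900): €2,277 finishes the deductible; €1,623 goes to coinsurance; traveler's 50% is €811.50. Traveler pays €3,088.50; OOP now €3,088.50.
Claim 2 (€2,782): 50% coinsurance on €2,782 = €1,391. Cost to traveler: €1,391. OOP to date €4,479.50.
Claim 3 (€6,184): deductible met; 50% of €6,184 = €3,092. Cost to traveler: €3,092. OOP to date €7,571.50.

€3,092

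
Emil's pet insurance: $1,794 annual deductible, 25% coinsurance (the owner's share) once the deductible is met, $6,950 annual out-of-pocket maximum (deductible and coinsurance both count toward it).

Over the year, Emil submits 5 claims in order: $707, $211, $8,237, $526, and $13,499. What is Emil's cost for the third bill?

$2,716.25

Claim 1 ($707): entire amount goes to the deductible. Cost to owner: $707. OOP to date $707.
Claim 2 ($211): all of it applies to the deductible. Owner owes $211 (running OOP $918).
Claim 3 ($8,237): $876 to deductible, leaving $7,361; coinsurance $7,361 × 25% = $1,840.25. Owner owes $2,716.25 (running OOP $3,634.25).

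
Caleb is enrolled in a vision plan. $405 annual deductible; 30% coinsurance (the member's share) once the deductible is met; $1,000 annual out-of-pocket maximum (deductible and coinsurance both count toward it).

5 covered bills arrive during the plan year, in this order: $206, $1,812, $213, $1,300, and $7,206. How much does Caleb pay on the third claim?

Claim 1 ($206): fully absorbed by the deductible. Cost to member: $206. OOP to date $206.
Claim 2 ($1,812): $199 to deductible, leaving $1,613; member's 30% is $483.90. Member pays $682.90; OOP now $888.90.
Claim 3 ($213): deductible already satisfied, so member's share is 30% × $213 = $63.90. Member owes $63.90 (running OOP $952.80).

$63.90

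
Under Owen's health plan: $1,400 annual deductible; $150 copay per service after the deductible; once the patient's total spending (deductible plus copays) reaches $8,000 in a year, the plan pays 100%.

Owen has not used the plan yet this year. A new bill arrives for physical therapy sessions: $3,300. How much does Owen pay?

$1,550

Nothing has been paid toward the $1,400 deductible, so the first $1,400 of this charge is applied there.
That leaves $3,300 − $1,400 = $1,900 for the copay.
Copay on this service: $150.
So the patient owes $1,400 + $150 = $1,550 before any cap.
Cumulative spending $0 + $1,550 = $1,550 stays under the $8,000 maximum.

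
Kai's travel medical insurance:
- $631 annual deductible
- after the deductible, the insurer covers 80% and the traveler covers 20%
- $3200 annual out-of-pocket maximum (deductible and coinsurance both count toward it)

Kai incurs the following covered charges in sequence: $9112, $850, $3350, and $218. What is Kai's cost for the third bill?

#1 ($9112): $631 to deductible, leaving $8481; traveler's 20% is $1696.20. Cost to traveler: $2327.20. OOP to date $2327.20.
#2 ($850): deductible met; 20% of $850 = $170. Traveler owes $170 (running OOP $2497.20).
#3 ($3350): deductible met; 20% of $3350 = $670. Cost to traveler: $670. OOP to date $3167.20.

$670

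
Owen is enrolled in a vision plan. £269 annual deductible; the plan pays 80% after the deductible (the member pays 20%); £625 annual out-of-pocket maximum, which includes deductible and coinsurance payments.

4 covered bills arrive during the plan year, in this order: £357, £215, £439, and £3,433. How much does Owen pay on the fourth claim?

Claim 1 (£357): £269 finishes the deductible; £88 goes to coinsurance; member's 20% is £17.60. Cost to member: £286.60. OOP to date £286.60.
Claim 2 (£215): 20% coinsurance on £215 = £43. Member owes £43 (running OOP £329.60).
Claim 3 (£439): deductible already satisfied, so member's share is 20% × £439 = £87.80. Member owes £87.80 (running OOP £417.40).
Claim 4 (£3,433): deductible met; 20% of £3,433 = £686.60. OOP would hit £1,104 > £625, so the cap limits the member to £625 − £417.40 = £207.60.

£207.60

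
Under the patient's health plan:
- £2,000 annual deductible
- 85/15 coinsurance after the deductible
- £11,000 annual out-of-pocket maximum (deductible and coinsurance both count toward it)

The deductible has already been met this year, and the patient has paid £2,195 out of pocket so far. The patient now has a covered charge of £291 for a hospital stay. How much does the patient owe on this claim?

£43.65

With the deductible met, the entire £291 is subject to coinsurance.
Patient's 15% share of £291 is £43.65.
Total out-of-pocket so far would be £2,195 + £43.65 = £2,238.65, below the £11,000 cap — no reduction.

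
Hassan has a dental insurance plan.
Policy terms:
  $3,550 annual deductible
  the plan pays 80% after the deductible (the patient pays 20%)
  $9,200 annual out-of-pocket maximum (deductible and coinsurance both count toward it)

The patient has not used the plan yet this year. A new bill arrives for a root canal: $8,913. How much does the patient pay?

Nothing has been paid toward the $3,550 deductible, so the first $3,550 of this charge is applied there.
After the $3,550 deductible portion, $8,913 − $3,550 = $5,363 is subject to coinsurance.
Patient's 20% share of $5,363 is $1,072.60.
That puts the patient's cost at $3,550 + $1,072.60 = $4,622.60 before any cap.
Year-to-date out-of-pocket becomes $0 + $4,622.60 = $4,622.60, still under the $9,200 maximum, so no cap applies.

$4,622.60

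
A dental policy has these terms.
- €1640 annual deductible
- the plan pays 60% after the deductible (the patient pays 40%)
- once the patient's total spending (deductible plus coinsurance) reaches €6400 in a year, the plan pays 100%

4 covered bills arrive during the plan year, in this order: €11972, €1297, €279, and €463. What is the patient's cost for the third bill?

Bill 1, €11972: €1640 finishes the deductible; €10332 goes to coinsurance; 40% of €10332 = €4132.80. Cost to patient: €5772.80. OOP to date €5772.80.
Bill 2, €1297: deductible met; 40% of €1297 = €518.80. Cost to patient: €518.80. OOP to date €6291.60.
Bill 3, €279: deductible already satisfied, so patient's share is 40% × €279 = €111.60. Adding that to €6291.60 gives €6403.20, past the €6400 cap; patient pays only €6400 − €6291.60 = €108.40.

€108.40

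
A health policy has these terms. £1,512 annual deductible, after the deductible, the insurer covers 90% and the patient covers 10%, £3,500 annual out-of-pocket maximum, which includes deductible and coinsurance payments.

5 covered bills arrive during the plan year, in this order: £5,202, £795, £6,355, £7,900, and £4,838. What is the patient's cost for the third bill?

£635.50

#1 (£5,202): deductible takes £1,512, £3,690 remains; coinsurance £3,690 × 10% = £369. Patient pays £1,881; OOP now £1,881.
#2 (£795): deductible met; 10% of £795 = £79.50. Patient pays £79.50; OOP now £1,960.50.
#3 (£6,355): deductible met; 10% of £6,355 = £635.50. Patient pays £635.50; OOP now £2,596.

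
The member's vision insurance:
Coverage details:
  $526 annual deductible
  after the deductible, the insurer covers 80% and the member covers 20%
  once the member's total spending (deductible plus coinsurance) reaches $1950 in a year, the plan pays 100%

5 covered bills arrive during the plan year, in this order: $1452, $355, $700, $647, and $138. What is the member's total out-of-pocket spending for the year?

$1079.20

#1 ($1452): deductible takes $526, $926 remains; member's 20% is $185.20. Cost to member: $711.20. OOP to date $711.20.
#2 ($355): 20% coinsurance on $355 = $71. Member pays $71; OOP now $782.20.
#3 ($700): deductible already satisfied, so member's share is 20% × $700 = $140. Cost to member: $140. OOP to date $922.20.
#4 ($647): deductible met; 20% of $647 = $129.40. Cost to member: $129.40. OOP to date $1051.60.
#5 ($138): 20% coinsurance on $138 = $27.60. Cost to member: $27.60. OOP to date $1079.20.
Total paid by the member: $711.20 + $71 + $140 + $129.40 + $27.60 = $1079.20.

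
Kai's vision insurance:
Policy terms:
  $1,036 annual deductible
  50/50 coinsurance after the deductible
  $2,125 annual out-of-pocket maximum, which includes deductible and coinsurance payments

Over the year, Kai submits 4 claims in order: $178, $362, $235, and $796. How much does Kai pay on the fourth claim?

$528.50

#1 ($178): entire amount goes to the deductible. Cost to member: $178. OOP to date $178.
#2 ($362): all of it applies to the deductible. Member owes $362 (running OOP $540).
#3 ($235): fully absorbed by the deductible. Cost to member: $235. OOP to date $775.
#4 ($796): $261 to deductible, leaving $535; member's 50% is $267.50. Member owes $528.50 (running OOP $1,303.50).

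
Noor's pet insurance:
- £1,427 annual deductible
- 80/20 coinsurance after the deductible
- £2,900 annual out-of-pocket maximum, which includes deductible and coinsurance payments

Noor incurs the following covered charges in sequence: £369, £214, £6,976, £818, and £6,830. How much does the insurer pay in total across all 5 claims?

#1 (£369): all of it applies to the deductible. Owner pays £369; OOP now £369. Plan pays £369 − £369 = £0.
#2 (£214): all of it applies to the deductible. Owner pays £214; OOP now £583. Plan pays £214 − £214 = £0.
#3 (£6,976): £844 finishes the deductible; £6,132 goes to coinsurance; 20% of £6,132 = £1,226.40. Owner owes £2,070.40 (running OOP £2,653.40). Insurer: £6,976 − £2,070.40 = £4,905.60.
#4 (£818): 20% coinsurance on £818 = £163.60. Owner pays £163.60; OOP now £2,817. Insurer: £818 − £163.60 = £654.40.
#5 (£6,830): deductible already satisfied, so owner's share is 20% × £6,830 = £1,366. Adding that to £2,817 gives £4,183, past the £2,900 cap; owner pays only £2,900 − £2,817 = £83. Insurer: £6,830 − £83 = £6,747.
Insurer total: £0 + £0 + £4,905.60 + £654.40 + £6,747 = £12,307.

£12,307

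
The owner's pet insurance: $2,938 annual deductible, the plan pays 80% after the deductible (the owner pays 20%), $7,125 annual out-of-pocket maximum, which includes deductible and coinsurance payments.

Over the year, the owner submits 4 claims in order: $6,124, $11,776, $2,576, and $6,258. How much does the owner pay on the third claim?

$515.20

Claim 1 — $6,124: $2,938 to deductible, leaving $3,186; owner's 20% is $637.20. Owner owes $3,575.20 (running OOP $3,575.20).
Claim 2 — $11,776: 20% coinsurance on $11,776 = $2,355.20. Owner owes $2,355.20 (running OOP $5,930.40).
Claim 3 — $2,576: 20% coinsurance on $2,576 = $515.20. Owner owes $515.20 (running OOP $6,445.60).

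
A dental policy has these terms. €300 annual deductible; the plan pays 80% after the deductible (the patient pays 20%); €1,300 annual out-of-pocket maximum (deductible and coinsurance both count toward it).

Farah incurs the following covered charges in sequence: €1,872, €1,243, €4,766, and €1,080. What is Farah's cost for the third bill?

#1 (€1,872): €300 to deductible, leaving €1,572; 20% of €1,572 = €314.40. Cost to patient: €614.40. OOP to date €614.40.
#2 (€1,243): deductible met; 20% of €1,243 = €248.60. Patient pays €248.60; OOP now €863.
#3 (€4,766): deductible met; 20% of €4,766 = €953.20. OOP would hit €1,816.20 > €1,300, so the cap limits the patient to €1,300 − €863 = €437.

€437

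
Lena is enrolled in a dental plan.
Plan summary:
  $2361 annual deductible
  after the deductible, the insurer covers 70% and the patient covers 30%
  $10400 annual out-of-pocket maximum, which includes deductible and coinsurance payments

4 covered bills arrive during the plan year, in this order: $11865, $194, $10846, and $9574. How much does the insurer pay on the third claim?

$7592.20

#1 ($11865): deductible takes $2361, $9504 remains; coinsurance $9504 × 30% = $2851.20. Cost to patient: $5212.20. OOP to date $5212.20. Plan pays $11865 − $5212.20 = $6652.80.
#2 ($194): 30% coinsurance on $194 = $58.20. Patient owes $58.20 (running OOP $5270.40). Plan pays $194 − $58.20 = $135.80.
#3 ($10846): 30% coinsurance on $10846 = $3253.80. Patient pays $3253.80; OOP now $8524.20. Plan pays $10846 − $3253.80 = $7592.20.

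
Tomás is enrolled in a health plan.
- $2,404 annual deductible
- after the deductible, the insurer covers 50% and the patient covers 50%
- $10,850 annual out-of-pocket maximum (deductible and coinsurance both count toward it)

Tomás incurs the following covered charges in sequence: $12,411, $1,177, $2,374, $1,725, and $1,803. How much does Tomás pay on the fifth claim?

#1 ($12,411): deductible takes $2,404, $10,007 remains; 50% of $10,007 = $5,003.50. Patient pays $7,407.50; OOP now $7,407.50.
#2 ($1,177): deductible met; 50% of $1,177 = $588.50. Patient owes $588.50 (running OOP $7,996).
#3 ($2,374): 50% coinsurance on $2,374 = $1,187. Patient pays $1,187; OOP now $9,183.
#4 ($1,725): deductible already satisfied, so patient's share is 50% × $1,725 = $862.50. Patient pays $862.50; OOP now $10,045.50.
#5 ($1,803): 50% coinsurance on $1,803 = $901.50. Adding that to $10,045.50 gives $10,947, past the $10,850 cap; patient pays only $10,850 − $10,045.50 = $804.50.

$804.50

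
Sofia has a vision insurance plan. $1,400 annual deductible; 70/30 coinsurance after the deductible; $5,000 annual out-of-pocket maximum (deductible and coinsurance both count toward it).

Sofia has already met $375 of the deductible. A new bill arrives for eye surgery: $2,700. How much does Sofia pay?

Remaining deductible: $1,400 − $375 = $1,025.
The remaining $1,675 (= $2,700 − $1,025) moves to coinsurance.
30% of $1,675 = $502.50 falls to the member.
Member responsibility before any cap: $1,025 + $502.50 = $1,527.50.
Year-to-date out-of-pocket becomes $375 + $1,527.50 = $1,902.50, still under the $5,000 maximum, so no cap applies.

$1,527.50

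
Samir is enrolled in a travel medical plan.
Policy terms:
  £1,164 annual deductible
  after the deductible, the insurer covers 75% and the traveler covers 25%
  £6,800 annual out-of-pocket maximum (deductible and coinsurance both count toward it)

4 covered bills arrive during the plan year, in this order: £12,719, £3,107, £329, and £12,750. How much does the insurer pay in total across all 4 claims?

#1 (£12,719): £1,164 finishes the deductible; £11,555 goes to coinsurance; coinsurance £11,555 × 25% = £2,888.75. Traveler pays £4,052.75; OOP now £4,052.75. Plan pays £12,719 − £4,052.75 = £8,666.25.
#2 (£3,107): deductible already satisfied, so traveler's share is 25% × £3,107 = £776.75. Traveler pays £776.75; OOP now £4,829.50. Insurer: £3,107 − £776.75 = £2,330.25.
#3 (£329): deductible met; 25% of £329 = £82.25. Traveler pays £82.25; OOP now £4,911.75. Insurer: £329 − £82.25 = £246.75.
#4 (£12,750): 25% coinsurance on £12,750 = £3,187.50. That would push OOP to £8,099.25, over the £6,800 cap, so traveler pays £6,800 − £4,911.75 = £1,888.25. Insurer: £12,750 − £1,888.25 = £10,861.75.
Insurer total: £8,666.25 + £2,330.25 + £246.75 + £10,861.75 = £22,105.

£22,105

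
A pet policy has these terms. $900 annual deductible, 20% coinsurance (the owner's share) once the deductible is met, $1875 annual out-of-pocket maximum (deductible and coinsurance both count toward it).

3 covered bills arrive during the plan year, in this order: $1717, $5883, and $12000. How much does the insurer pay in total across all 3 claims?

#1 ($1717): $900 to deductible, leaving $817; owner's 20% is $163.40. Owner pays $1063.40; OOP now $1063.40. Insurer: $1717 − $1063.40 = $653.60.
#2 ($5883): deductible already satisfied, so owner's share is 20% × $5883 = $1176.60. Adding that to $1063.40 gives $2240, past the $1875 cap; owner pays only $1875 − $1063.40 = $811.60. Insurer: $5883 − $811.60 = $5071.40.
#3 ($12000): deductible met; 20% of $12000 = $2400. That would push OOP to $4275, over the $1875 cap, so owner pays $1875 − $1875 = $0. Plan pays $12000 − $0 = $12000.
Insurer total: $653.60 + $5071.40 + $12000 = $17725.

$17725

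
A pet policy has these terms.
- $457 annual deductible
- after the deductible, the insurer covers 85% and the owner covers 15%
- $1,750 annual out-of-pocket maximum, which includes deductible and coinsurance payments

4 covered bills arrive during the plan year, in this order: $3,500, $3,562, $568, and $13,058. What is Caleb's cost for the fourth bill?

$217.05

#1 ($3,500): $457 to deductible, leaving $3,043; 15% of $3,043 = $456.45. Cost to owner: $913.45. OOP to date $913.45.
#2 ($3,562): deductible met; 15% of $3,562 = $534.30. Cost to owner: $534.30. OOP to date $1,447.75.
#3 ($568): 15% coinsurance on $568 = $85.20. Owner owes $85.20 (running OOP $1,532.95).
#4 ($13,058): deductible met; 15% of $13,058 = $1,958.70. OOP would hit $3,491.65 > $1,750, so the cap limits the owner to $1,750 − $1,532.95 = $217.05.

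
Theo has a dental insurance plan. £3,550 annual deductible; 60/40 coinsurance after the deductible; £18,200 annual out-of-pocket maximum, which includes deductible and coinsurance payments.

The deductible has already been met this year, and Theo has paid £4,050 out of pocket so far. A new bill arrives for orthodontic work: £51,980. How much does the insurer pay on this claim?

£37,830

With the deductible met, the entire £51,980 is subject to coinsurance.
Coinsurance: £51,980 × 40% = £20,792.
Adding £20,792 to the £4,050 already spent would give £24,842, which exceeds the £18,200 cap; the patient pays just £18,200 − £4,050 = £14,150.
The plan picks up £51,980 − £14,150 = £37,830.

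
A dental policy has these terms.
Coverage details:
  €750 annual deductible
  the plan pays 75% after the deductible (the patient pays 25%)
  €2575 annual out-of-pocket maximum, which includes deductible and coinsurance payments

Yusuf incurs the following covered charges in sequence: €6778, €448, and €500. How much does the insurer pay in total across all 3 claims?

€5232

#1 (€6778): deductible takes €750, €6028 remains; patient's 25% is €1507. Patient owes €2257 (running OOP €2257). Plan pays €6778 − €2257 = €4521.
#2 (€448): deductible met; 25% of €448 = €112. Patient owes €112 (running OOP €2369). Plan pays €448 − €112 = €336.
#3 (€500): 25% coinsurance on €500 = €125. Patient owes €125 (running OOP €2494). Insurer: €500 − €125 = €375.
Insurer total = bills − patient's total = €7726 − €2494 = €5232.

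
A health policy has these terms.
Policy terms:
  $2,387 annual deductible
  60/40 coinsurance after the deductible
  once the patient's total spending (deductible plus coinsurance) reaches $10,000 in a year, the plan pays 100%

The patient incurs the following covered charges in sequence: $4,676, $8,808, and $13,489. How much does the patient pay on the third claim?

Claim 1 — $4,676: deductible takes $2,387, $2,289 remains; 40% of $2,289 = $915.60. Cost to patient: $3,302.60. OOP to date $3,302.60.
Claim 2 — $8,808: 40% coinsurance on $8,808 = $3,523.20. Patient pays $3,523.20; OOP now $6,825.80.
Claim 3 — $13,489: deductible met; 40% of $13,489 = $5,395.60. OOP would hit $12,221.40 > $10,000, so the cap limits the patient to $10,000 − $6,825.80 = $3,174.20.

$3,174.20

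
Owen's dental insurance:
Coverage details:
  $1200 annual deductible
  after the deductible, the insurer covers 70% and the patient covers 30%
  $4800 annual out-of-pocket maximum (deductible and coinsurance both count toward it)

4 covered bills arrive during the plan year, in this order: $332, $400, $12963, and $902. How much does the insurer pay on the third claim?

$8895

#1 ($332): entire amount goes to the deductible. Patient owes $332 (running OOP $332). Insurer: $332 − $332 = $0.
#2 ($400): all of it applies to the deductible. Cost to patient: $400. OOP to date $732. Plan pays $400 − $400 = $0.
#3 ($12963): deductible takes $468, $12495 remains; coinsurance $12495 × 30% = $3748.50. Deductible plus coinsurance: $468 + $3748.50 = $4216.50. That would push OOP to $4948.50, over the $4800 cap, so patient pays $4800 − $732 = $4068. Plan pays $12963 − $4068 = $8895.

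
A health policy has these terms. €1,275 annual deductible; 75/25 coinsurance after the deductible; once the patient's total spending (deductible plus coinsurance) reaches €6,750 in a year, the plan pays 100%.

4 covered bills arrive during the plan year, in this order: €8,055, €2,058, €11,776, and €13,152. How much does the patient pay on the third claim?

Claim 1 — €8,055: deductible takes €1,275, €6,780 remains; patient's 25% is €1,695. Patient pays €2,970; OOP now €2,970.
Claim 2 — €2,058: 25% coinsurance on €2,058 = €514.50. Patient owes €514.50 (running OOP €3,484.50).
Claim 3 — €11,776: deductible already satisfied, so patient's share is 25% × €11,776 = €2,944. Cost to patient: €2,944. OOP to date €6,428.50.

€2,944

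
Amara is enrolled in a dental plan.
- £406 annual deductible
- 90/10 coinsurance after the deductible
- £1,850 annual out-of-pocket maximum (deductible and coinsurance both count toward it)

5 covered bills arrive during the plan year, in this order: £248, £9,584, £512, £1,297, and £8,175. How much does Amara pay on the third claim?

£51.20

Bill 1, £248: all of it applies to the deductible. Patient owes £248 (running OOP £248).
Bill 2, £9,584: £158 to deductible, leaving £9,426; coinsurance £9,426 × 10% = £942.60. Patient owes £1,100.60 (running OOP £1,348.60).
Bill 3, £512: deductible already satisfied, so patient's share is 10% × £512 = £51.20. Cost to patient: £51.20. OOP to date £1,399.80.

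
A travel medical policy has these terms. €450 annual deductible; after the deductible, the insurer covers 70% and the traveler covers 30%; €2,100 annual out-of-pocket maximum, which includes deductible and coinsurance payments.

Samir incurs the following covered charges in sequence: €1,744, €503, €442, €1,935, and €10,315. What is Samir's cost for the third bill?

#1 (€1,744): €450 finishes the deductible; €1,294 goes to coinsurance; coinsurance €1,294 × 30% = €388.20. Cost to traveler: €838.20. OOP to date €838.20.
#2 (€503): deductible met; 30% of €503 = €150.90. Cost to traveler: €150.90. OOP to date €989.10.
#3 (€442): deductible met; 30% of €442 = €132.60. Traveler owes €132.60 (running OOP €1,121.70).

€132.60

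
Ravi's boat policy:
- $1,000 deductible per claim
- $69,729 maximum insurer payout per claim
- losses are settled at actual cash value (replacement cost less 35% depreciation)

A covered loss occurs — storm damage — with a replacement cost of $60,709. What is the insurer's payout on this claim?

$38,460.85

At 35% depreciation, ACV = $60,709 − $21,248.15 = $39,460.85.
Subtract the deductible: $39,460.85 − $1,000 = $38,460.85.
$38,460.85 ≤ $69,729, so the limit doesn't bind; insurer pays $38,460.85.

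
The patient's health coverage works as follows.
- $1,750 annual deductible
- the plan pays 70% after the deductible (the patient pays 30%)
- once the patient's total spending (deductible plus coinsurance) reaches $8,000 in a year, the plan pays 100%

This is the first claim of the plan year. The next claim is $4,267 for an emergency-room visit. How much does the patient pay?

$2,505.10

The full $1,750 deductible is still open; $1,750 of this bill applies to it.
After the $1,750 deductible portion, $4,267 − $1,750 = $2,517 is subject to coinsurance.
Coinsurance: $2,517 × 30% = $755.10.
That puts the patient's cost at $1,750 + $755.10 = $2,505.10 before any cap.
Total out-of-pocket so far would be $0 + $2,505.10 = $2,505.10, below the $8,000 cap — no reduction.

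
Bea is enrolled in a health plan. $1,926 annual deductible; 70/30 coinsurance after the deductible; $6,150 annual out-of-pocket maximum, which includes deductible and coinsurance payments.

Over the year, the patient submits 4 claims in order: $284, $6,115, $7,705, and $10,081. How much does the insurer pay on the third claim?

Claim 1 — $284: fully absorbed by the deductible. Patient owes $284 (running OOP $284). Plan pays $284 − $284 = $0.
Claim 2 — $6,115: $1,642 finishes the deductible; $4,473 goes to coinsurance; coinsurance $4,473 × 30% = $1,341.90. Patient owes $2,983.90 (running OOP $3,267.90). Plan pays $6,115 − $2,983.90 = $3,131.10.
Claim 3 — $7,705: deductible met; 30% of $7,705 = $2,311.50. Cost to patient: $2,311.50. OOP to date $5,579.40. Plan pays $7,705 − $2,311.50 = $5,393.50.

$5,393.50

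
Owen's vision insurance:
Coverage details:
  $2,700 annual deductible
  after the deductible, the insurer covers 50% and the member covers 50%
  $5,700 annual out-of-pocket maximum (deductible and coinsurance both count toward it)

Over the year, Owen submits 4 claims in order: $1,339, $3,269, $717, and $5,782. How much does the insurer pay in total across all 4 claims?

$5,407

Bill 1, $1,339: all of it applies to the deductible. Member pays $1,339; OOP now $1,339. Plan pays $1,339 − $1,339 = $0.
Bill 2, $3,269: deductible takes $1,361, $1,908 remains; 50% of $1,908 = $954. Member pays $2,315; OOP now $3,654. Insurer: $3,269 − $2,315 = $954.
Bill 3, $717: deductible met; 50% of $717 = $358.50. Member owes $358.50 (running OOP $4,012.50). Plan pays $717 − $358.50 = $358.50.
Bill 4, $5,782: deductible met; 50% of $5,782 = $2,891. Adding that to $4,012.50 gives $6,903.50, past the $5,700 cap; member pays only $5,700 − $4,012.50 = $1,687.50. Insurer: $5,782 − $1,687.50 = $4,094.50.
Insurer total: $0 + $954 + $358.50 + $4,094.50 = $5,407.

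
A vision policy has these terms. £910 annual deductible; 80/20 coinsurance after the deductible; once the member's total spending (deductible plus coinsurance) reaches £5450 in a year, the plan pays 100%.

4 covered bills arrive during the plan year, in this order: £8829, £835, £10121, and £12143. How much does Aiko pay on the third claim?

£2024.20

#1 (£8829): deductible takes £910, £7919 remains; 20% of £7919 = £1583.80. Member pays £2493.80; OOP now £2493.80.
#2 (£835): 20% coinsurance on £835 = £167. Cost to member: £167. OOP to date £2660.80.
#3 (£10121): 20% coinsurance on £10121 = £2024.20. Member owes £2024.20 (running OOP £4685).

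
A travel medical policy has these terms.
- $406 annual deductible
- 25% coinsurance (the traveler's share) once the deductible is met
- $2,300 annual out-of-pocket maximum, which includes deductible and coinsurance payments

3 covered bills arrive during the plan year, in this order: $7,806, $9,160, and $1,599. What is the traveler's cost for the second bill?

$44

Claim 1 — $7,806: $406 to deductible, leaving $7,400; 25% of $7,400 = $1,850. Cost to traveler: $2,256. OOP to date $2,256.
Claim 2 — $9,160: deductible already satisfied, so traveler's share is 25% × $9,160 = $2,290. OOP would hit $4,546 > $2,300, so the cap limits the traveler to $2,300 − $2,256 = $44.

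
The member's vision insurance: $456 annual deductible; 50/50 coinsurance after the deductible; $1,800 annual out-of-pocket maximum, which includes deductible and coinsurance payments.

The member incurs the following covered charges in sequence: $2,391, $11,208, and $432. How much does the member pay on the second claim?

Claim 1 — $2,391: deductible takes $456, $1,935 remains; 50% of $1,935 = $967.50. Member pays $1,423.50; OOP now $1,423.50.
Claim 2 — $11,208: deductible already satisfied, so member's share is 50% × $11,208 = $5,604. OOP would hit $7,027.50 > $1,800, so the cap limits the member to $1,800 − $1,423.50 = $376.50.

$376.50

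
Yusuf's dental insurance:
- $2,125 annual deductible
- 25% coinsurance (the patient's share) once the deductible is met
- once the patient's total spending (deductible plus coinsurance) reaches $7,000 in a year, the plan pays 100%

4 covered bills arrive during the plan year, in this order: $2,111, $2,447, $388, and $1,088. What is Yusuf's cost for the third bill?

Claim 1 — $2,111: fully absorbed by the deductible. Patient owes $2,111 (running OOP $2,111).
Claim 2 — $2,447: $14 to deductible, leaving $2,433; 25% of $2,433 = $608.25. Cost to patient: $622.25. OOP to date $2,733.25.
Claim 3 — $388: deductible met; 25% of $388 = $97. Patient owes $97 (running OOP $2,830.25).

$97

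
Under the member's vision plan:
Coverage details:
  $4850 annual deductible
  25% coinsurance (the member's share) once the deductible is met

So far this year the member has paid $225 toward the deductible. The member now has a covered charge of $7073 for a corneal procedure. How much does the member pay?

Deductible still to meet: $4850 − $225 = $4625.
That leaves $7073 − $4625 = $2448 for coinsurance.
Member's 25% share of $2448 is $612.
So the member owes $4625 + $612 = $5237.

$5237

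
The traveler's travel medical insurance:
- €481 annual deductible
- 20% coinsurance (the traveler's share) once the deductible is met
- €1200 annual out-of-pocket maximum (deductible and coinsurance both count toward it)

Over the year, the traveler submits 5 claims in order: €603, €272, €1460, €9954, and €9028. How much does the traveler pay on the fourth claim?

Claim 1 — €603: €481 finishes the deductible; €122 goes to coinsurance; coinsurance €122 × 20% = €24.40. Traveler pays €505.40; OOP now €505.40.
Claim 2 — €272: deductible met; 20% of €272 = €54.40. Traveler pays €54.40; OOP now €559.80.
Claim 3 — €1460: 20% coinsurance on €1460 = €292. Traveler pays €292; OOP now €851.80.
Claim 4 — €9954: deductible already satisfied, so traveler's share is 20% × €9954 = €1990.80. Adding that to €851.80 gives €2842.60, past the €1200 cap; traveler pays only €1200 − €851.80 = €348.20.

€348.20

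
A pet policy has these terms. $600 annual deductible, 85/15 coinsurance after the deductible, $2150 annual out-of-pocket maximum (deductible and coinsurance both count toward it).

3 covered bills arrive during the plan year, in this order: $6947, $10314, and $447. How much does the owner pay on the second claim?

Bill 1, $6947: $600 to deductible, leaving $6347; owner's 15% is $952.05. Owner owes $1552.05 (running OOP $1552.05).
Bill 2, $10314: deductible already satisfied, so owner's share is 15% × $10314 = $1547.10. Adding that to $1552.05 gives $3099.15, past the $2150 cap; owner pays only $2150 − $1552.05 = $597.95.

$597.95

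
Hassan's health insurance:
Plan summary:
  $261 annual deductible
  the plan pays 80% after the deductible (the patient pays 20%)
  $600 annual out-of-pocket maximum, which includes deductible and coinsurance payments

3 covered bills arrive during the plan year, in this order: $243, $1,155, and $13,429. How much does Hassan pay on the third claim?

Bill 1, $243: all of it applies to the deductible. Cost to patient: $243. OOP to date $243.
Bill 2, $1,155: $18 finishes the deductible; $1,137 goes to coinsurance; coinsurance $1,137 × 20% = $227.40. Cost to patient: $245.40. OOP to date $488.40.
Bill 3, $13,429: deductible met; 20% of $13,429 = $2,685.80. Adding that to $488.40 gives $3,174.20, past the $600 cap; patient pays only $600 − $488.40 = $111.60.

$111.60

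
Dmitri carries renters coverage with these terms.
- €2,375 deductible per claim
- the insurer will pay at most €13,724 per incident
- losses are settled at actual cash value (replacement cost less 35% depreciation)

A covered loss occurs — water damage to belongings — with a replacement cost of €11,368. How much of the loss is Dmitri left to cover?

€6,353.80

At 35% depreciation, ACV = €11,368 − €3,978.80 = €7,389.20.
Less the €2,375 deductible: €7,389.20 − €2,375 = €5,014.20.
That's under the €13,724 cap, so the insurer reimburses the full €5,014.20.
Out of pocket: €11,368 − €5,014.20 = €6,353.80.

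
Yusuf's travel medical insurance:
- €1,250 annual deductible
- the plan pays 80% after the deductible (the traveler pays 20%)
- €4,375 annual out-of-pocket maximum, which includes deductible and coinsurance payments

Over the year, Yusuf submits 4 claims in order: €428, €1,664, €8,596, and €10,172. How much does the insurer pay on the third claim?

€6,876.80

Claim 1 (€428): all of it applies to the deductible. Cost to traveler: €428. OOP to date €428. Insurer: €428 − €428 = €0.
Claim 2 (€1,664): deductible takes €822, €842 remains; coinsurance €842 × 20% = €168.40. Traveler owes €990.40 (running OOP €1,418.40). Insurer: €1,664 − €990.40 = €673.60.
Claim 3 (€8,596): deductible met; 20% of €8,596 = €1,719.20. Traveler owes €1,719.20 (running OOP €3,137.60). Insurer: €8,596 − €1,719.20 = €6,876.80.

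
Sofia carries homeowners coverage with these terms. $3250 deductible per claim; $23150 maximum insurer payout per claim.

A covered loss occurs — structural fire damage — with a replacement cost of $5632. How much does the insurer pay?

Less the $3250 deductible: $5632 − $3250 = $2382.
That's under the $23150 cap, so the insurer reimburses the full $2382.

$2382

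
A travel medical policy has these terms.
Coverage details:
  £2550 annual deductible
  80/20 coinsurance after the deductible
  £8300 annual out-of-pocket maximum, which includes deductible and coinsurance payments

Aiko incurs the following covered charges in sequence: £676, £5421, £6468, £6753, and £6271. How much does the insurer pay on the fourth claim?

Claim 1 (£676): fully absorbed by the deductible. Cost to traveler: £676. OOP to date £676. Insurer: £676 − £676 = £0.
Claim 2 (£5421): deductible takes £1874, £3547 remains; traveler's 20% is £709.40. Cost to traveler: £2583.40. OOP to date £3259.40. Plan pays £5421 − £2583.40 = £2837.60.
Claim 3 (£6468): 20% coinsurance on £6468 = £1293.60. Traveler pays £1293.60; OOP now £4553. Insurer: £6468 − £1293.60 = £5174.40.
Claim 4 (£6753): deductible already satisfied, so traveler's share is 20% × £6753 = £1350.60. Cost to traveler: £1350.60. OOP to date £5903.60. Insurer: £6753 − £1350.60 = £5402.40.

£5402.40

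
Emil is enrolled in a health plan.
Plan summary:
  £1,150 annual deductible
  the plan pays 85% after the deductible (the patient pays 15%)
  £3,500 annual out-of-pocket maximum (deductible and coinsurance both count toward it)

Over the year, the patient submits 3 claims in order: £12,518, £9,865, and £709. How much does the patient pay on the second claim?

£644.80

Bill 1, £12,518: deductible takes £1,150, £11,368 remains; coinsurance £11,368 × 15% = £1,705.20. Patient pays £2,855.20; OOP now £2,855.20.
Bill 2, £9,865: deductible already satisfied, so patient's share is 15% × £9,865 = £1,479.75. Adding that to £2,855.20 gives £4,334.95, past the £3,500 cap; patient pays only £3,500 − £2,855.20 = £644.80.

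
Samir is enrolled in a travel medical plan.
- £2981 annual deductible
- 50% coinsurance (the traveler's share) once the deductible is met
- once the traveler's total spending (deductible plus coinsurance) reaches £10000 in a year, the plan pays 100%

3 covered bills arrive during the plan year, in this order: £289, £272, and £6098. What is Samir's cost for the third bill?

#1 (£289): all of it applies to the deductible. Cost to traveler: £289. OOP to date £289.
#2 (£272): entire amount goes to the deductible. Traveler pays £272; OOP now £561.
#3 (£6098): £2420 to deductible, leaving £3678; coinsurance £3678 × 50% = £1839. Traveler pays £4259; OOP now £4820.

£4259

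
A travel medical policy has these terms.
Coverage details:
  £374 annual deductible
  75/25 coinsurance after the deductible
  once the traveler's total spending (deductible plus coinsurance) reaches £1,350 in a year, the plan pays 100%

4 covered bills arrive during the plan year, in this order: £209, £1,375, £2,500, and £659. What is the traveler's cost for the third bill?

£625

Claim 1 — £209: fully absorbed by the deductible. Traveler owes £209 (running OOP £209).
Claim 2 — £1,375: £165 finishes the deductible; £1,210 goes to coinsurance; 25% of £1,210 = £302.50. Cost to traveler: £467.50. OOP to date £676.50.
Claim 3 — £2,500: deductible met; 25% of £2,500 = £625. Traveler pays £625; OOP now £1,301.50.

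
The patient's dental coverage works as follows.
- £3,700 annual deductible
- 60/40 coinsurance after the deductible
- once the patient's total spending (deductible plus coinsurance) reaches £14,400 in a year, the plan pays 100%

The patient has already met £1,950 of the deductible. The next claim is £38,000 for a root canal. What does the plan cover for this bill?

£25,550

Remaining deductible: £3,700 − £1,950 = £1,750.
The remaining £36,250 (= £38,000 − £1,750) moves to coinsurance.
40% of £36,250 = £14,500 falls to the patient.
Patient responsibility before any cap: £1,750 + £14,500 = £16,250.
That would bring total out-of-pocket to £18,200, past the £14,400 cap. The patient is capped at £14,400 − £1,950 = £12,450 on this claim.
Insurer pays the balance: £38,000 − £12,450 = £25,550.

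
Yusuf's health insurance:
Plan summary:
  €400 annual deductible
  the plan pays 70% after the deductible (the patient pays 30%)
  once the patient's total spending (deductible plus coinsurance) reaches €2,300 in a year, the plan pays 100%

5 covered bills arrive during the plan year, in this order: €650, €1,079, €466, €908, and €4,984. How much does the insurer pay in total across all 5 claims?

€5,787

Claim 1 (€650): deductible takes €400, €250 remains; patient's 30% is €75. Patient pays €475; OOP now €475. Plan pays €650 − €475 = €175.
Claim 2 (€1,079): 30% coinsurance on €1,079 = €323.70. Patient pays €323.70; OOP now €798.70. Plan pays €1,079 − €323.70 = €755.30.
Claim 3 (€466): deductible already satisfied, so patient's share is 30% × €466 = €139.80. Patient owes €139.80 (running OOP €938.50). Insurer: €466 − €139.80 = €326.20.
Claim 4 (€908): deductible already satisfied, so patient's share is 30% × €908 = €272.40. Patient owes €272.40 (running OOP €1,210.90). Insurer: €908 − €272.40 = €635.60.
Claim 5 (€4,984): deductible met; 30% of €4,984 = €1,495.20. Adding that to €1,210.90 gives €2,706.10, past the €2,300 cap; patient pays only €2,300 − €1,210.90 = €1,089.10. Insurer: €4,984 − €1,089.10 = €3,894.90.
Insurer total: €175 + €755.30 + €326.20 + €635.60 + €3,894.90 = €5,787.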